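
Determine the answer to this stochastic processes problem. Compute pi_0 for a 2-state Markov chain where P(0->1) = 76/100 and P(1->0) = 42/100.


Stationary distribution: pi_0 = p10/(p01+p10), pi_1 = p01/(p01+p10)
p01 = 0.7600, p10 = 0.4200
pi_0 = 0.3559

0.3559


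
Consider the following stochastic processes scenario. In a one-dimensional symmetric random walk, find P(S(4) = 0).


P(S(4) = 0) = C(4,2) / 4^2
= 6 / 16
= 0.3750

0.3750


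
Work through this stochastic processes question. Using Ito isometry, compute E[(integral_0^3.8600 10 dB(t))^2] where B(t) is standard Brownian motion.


By Ito isometry: E[(int f dB)^2] = int f^2 dt
= 10^2 * 3.8600
= 100 * 3.8600 = 386.0000

386.0000


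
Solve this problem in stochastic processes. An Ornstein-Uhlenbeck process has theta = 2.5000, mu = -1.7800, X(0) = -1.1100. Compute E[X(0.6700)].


E[X(t)] = mu + (X(0) - mu)*exp(-theta*t)
= -1.7800 + (-1.1100 - -1.7800)*exp(-2.5000*0.6700)
= -1.7800 + 0.6700 * 0.1873
= -1.6545

-1.6545


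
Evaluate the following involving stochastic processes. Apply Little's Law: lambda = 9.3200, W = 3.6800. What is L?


Little's Law: L = lambda * W
= 9.3200 * 3.6800
= 34.2976

34.2976


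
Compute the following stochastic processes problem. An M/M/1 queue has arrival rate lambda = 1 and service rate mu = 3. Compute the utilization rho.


rho = lambda/mu
= 1/3
= 0.3333

0.3333


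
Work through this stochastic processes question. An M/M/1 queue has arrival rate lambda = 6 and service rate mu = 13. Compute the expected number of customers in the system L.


rho = 6/13 = 0.4615
L = rho/(1-rho)
= 0.4615/0.5385
= 0.8571

0.8571


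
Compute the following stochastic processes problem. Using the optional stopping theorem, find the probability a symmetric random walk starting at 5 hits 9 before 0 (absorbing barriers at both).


By optional stopping theorem: E(M at tau) = M(0) = 5
P(hit 9)*9 + P(hit 0)*0 = 5
P(hit 9) = (5 - 0)/(9 - 0) = 5/9 = 0.5556

0.5556


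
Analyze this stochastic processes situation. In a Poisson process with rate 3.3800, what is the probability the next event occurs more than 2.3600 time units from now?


P(X > t) = exp(-lambda * t)
= exp(-3.3800 * 2.3600)
= exp(-7.9768) = 3.4334e-04

3.4334e-04


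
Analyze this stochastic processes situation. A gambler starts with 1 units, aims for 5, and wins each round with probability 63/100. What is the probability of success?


Gambler's ruin formula:
r = q/p = 0.3700/0.6300 = 0.5873
P(win) = (1 - r^i)/(1 - r^N)
= (1 - 0.5873^1)/(1 - 0.5873^5)
= 0.4437

0.4437


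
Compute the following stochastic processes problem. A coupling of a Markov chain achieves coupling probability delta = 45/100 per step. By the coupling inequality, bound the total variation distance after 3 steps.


TV distance bound <= (1-delta)^n
= (1 - 0.4500)^3
= 0.5500^3
= 0.1664

0.1664


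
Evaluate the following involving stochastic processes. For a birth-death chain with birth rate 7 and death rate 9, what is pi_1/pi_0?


For birth-death process, pi_n/pi_0 = (lambda/mu)^n
= (7/9)^1
= 0.7778

0.7778


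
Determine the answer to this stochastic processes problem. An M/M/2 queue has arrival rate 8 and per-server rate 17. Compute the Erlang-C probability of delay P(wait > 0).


a = lambda/mu = 0.4706
rho = a/c = 0.2353
Erlang-C formula applied:
C(c,a) = 0.0896

0.0896


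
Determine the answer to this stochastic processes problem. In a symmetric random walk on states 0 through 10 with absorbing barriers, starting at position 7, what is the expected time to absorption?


For symmetric RW on 0,...,N with absorbing barriers, E(i) = i*(N-i)
E(7) = 7 * 3 = 21

21


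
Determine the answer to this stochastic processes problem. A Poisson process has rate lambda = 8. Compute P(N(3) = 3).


P(N(t)=k) = (lambda*t)^k * exp(-lambda*t) / k!
lambda*t = 24
= 24^3 * exp(-24) / 3!
= 13824 * 3.7751e-11 / 6
= 8.6979e-08

8.6979e-08


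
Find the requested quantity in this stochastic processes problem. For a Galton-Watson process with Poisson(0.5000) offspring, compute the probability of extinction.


Since mu = 0.5000 <= 1, extinction probability = 1.

1.0000


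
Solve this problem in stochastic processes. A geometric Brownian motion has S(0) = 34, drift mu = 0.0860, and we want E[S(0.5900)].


E[S(t)] = S(0) * exp(mu * t)
= 34 * exp(0.0860 * 0.5900)
= 34 * 1.0520
= 35.7697

35.7697


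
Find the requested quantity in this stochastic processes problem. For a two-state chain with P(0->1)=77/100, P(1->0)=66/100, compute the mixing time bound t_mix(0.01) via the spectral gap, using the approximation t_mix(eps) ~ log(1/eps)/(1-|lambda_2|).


lambda_2 = |1 - p01 - p10| = |1 - 0.7700 - 0.6600| = 0.4300
t_mix ~ log(1/eps)/(1 - |lambda_2|)
= log(100)/(1 - 0.4300) = 4.6052/0.5700
= 8.0792

8.0792


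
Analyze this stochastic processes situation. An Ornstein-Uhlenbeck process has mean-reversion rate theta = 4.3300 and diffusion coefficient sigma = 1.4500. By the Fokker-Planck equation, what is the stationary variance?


Stationary variance = sigma^2 / (2*theta)
= 1.4500^2 / (2*4.3300)
= 2.1025 / 8.6600
= 0.2428

0.2428


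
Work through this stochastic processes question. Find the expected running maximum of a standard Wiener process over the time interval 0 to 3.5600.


E(max B(s)) = sqrt(2t/pi)
= sqrt(2*3.5600/pi)
= sqrt(2.2664)
= 1.5054

1.5054


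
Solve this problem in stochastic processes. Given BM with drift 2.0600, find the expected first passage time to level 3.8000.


Expected first passage time = a/mu
= 3.8000/2.0600
= 1.8447

1.8447


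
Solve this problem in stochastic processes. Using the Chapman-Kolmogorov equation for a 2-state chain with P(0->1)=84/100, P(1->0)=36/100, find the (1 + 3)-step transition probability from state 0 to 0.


P^4 = P^1 * P^3
Computing via matrix multiplication of the transition matrix.
Entry (0,0) of P^4 = 0.3011

0.3011


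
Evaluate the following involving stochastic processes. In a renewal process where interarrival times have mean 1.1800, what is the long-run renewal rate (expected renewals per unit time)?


Long-run renewal rate = 1/E(X)
= 1/1.1800
= 0.8475

0.8475


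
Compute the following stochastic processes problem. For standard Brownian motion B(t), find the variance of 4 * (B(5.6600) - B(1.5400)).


Var(alpha*(B(t)-B(s))) = alpha^2 * (t-s)
= 4^2 * (5.6600 - 1.5400)
= 16 * 4.1200
= 65.9200

65.9200


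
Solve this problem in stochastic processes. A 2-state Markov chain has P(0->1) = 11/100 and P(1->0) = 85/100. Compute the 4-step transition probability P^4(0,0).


Computing P^4 by matrix multiplication.
P = [[0.8900, 0.1100], [0.8500, 0.1500]]
After raising P to the power 4:
P^4(0,0) = 0.8854

0.8854


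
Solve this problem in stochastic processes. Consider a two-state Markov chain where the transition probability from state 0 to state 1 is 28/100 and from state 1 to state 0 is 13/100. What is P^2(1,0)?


Computing P^2 by matrix multiplication.
P = [[0.7200, 0.2800], [0.1300, 0.8700]]
After raising P to the power 2:
P^2(1,0) = 0.2067

0.2067


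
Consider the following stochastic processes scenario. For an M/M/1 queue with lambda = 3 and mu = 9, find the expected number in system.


rho = 3/9 = 0.3333
L = rho/(1-rho)
= 0.3333/0.6667
= 0.5000

0.5000


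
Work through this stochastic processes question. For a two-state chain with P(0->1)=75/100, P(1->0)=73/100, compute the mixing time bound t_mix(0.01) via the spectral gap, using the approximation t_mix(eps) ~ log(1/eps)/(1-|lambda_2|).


lambda_2 = |1 - p01 - p10| = |1 - 0.7500 - 0.7300| = 0.4800
t_mix ~ log(1/eps)/(1 - |lambda_2|)
= log(100)/(1 - 0.4800) = 4.6052/0.5200
= 8.8561

8.8561


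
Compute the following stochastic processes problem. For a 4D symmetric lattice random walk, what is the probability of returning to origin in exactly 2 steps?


P(return in 2 steps) = P(reverse first step) = 1/(2d)
= 1/8
= 0.1250

0.1250


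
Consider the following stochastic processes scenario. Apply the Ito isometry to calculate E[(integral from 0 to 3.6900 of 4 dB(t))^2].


By Ito isometry: E[(int f dB)^2] = int f^2 dt
= 4^2 * 3.6900
= 16 * 3.6900 = 59.0400

59.0400


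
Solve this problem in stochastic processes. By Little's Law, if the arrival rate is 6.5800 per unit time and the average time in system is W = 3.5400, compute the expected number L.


Little's Law: L = lambda * W
= 6.5800 * 3.5400
= 23.2932

23.2932


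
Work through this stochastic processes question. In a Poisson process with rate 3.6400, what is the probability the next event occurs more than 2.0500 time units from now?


P(X > t) = exp(-lambda * t)
= exp(-3.6400 * 2.0500)
= exp(-7.4620) = 5.7451e-04

5.7451e-04


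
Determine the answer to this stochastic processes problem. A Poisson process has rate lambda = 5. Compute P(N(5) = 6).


P(N(t)=k) = (lambda*t)^k * exp(-lambda*t) / k!
lambda*t = 25
= 25^6 * exp(-25) / 6!
= 244140625 * 1.3888e-11 / 720
= 4.7092e-06

4.7092e-06


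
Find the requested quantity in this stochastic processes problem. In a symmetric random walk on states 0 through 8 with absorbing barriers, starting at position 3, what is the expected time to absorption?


For symmetric RW on 0,...,N with absorbing barriers, E(i) = i*(N-i)
E(3) = 3 * 5 = 15

15


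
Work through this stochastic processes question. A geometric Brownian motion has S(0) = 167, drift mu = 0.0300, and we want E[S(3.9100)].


E[S(t)] = S(0) * exp(mu * t)
= 167 * exp(0.0300 * 3.9100)
= 167 * 1.1245
= 187.7843

187.7843


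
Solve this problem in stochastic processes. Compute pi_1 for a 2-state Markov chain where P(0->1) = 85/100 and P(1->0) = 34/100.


Stationary distribution: pi_0 = p10/(p01+p10), pi_1 = p01/(p01+p10)
p01 = 0.8500, p10 = 0.3400
pi_1 = 0.7143

0.7143


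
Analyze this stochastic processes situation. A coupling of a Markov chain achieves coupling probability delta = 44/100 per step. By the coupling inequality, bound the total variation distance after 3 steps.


TV distance bound <= (1-delta)^n
= (1 - 0.4400)^3
= 0.5600^3
= 0.1756

0.1756


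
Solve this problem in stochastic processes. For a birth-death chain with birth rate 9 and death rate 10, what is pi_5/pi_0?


For birth-death process, pi_n/pi_0 = (lambda/mu)^n
= (9/10)^5
= 0.5905

0.5905


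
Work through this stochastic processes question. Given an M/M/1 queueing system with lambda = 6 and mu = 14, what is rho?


rho = lambda/mu
= 6/14
= 0.4286

0.4286


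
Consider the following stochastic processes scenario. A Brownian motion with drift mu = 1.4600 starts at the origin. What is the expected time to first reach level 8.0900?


Expected first passage time = a/mu
= 8.0900/1.4600
= 5.5411

5.5411


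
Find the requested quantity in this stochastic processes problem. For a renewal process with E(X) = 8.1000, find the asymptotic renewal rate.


Long-run renewal rate = 1/E(X)
= 1/8.1000
= 0.1235

0.1235


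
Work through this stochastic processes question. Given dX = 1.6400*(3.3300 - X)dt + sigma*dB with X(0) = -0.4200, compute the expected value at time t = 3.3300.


E[X(t)] = mu + (X(0) - mu)*exp(-theta*t)
= 3.3300 + (-0.4200 - 3.3300)*exp(-1.6400*3.3300)
= 3.3300 + -3.7500 * 0.0042
= 3.3141

3.3141


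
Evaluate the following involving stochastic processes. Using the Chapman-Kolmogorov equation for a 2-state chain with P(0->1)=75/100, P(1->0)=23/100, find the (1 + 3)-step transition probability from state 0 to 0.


P^4 = P^1 * P^3
Computing via matrix multiplication of the transition matrix.
Entry (0,0) of P^4 = 0.2347

0.2347


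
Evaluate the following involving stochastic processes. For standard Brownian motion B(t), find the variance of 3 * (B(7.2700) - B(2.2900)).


Var(alpha*(B(t)-B(s))) = alpha^2 * (t-s)
= 3^2 * (7.2700 - 2.2900)
= 9 * 4.9800
= 44.8200

44.8200


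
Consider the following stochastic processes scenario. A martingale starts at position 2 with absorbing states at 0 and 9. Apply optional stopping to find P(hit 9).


By optional stopping theorem: E(M at tau) = M(0) = 2
P(hit 9)*9 + P(hit 0)*0 = 2
P(hit 9) = (2 - 0)/(9 - 0) = 2/9 = 0.2222

0.2222


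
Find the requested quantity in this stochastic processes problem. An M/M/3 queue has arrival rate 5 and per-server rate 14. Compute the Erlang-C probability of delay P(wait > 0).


a = lambda/mu = 0.3571
rho = a/c = 0.1190
Erlang-C formula applied:
C(c,a) = 0.0060

0.0060


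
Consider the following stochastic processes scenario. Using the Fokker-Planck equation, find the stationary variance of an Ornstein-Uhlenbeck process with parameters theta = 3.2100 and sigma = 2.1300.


Stationary variance = sigma^2 / (2*theta)
= 2.1300^2 / (2*3.2100)
= 4.5369 / 6.4200
= 0.7067

0.7067


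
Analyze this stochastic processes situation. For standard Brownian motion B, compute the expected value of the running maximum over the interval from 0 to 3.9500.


E(max B(s)) = sqrt(2t/pi)
= sqrt(2*3.9500/pi)
= sqrt(2.5146)
= 1.5858

1.5858


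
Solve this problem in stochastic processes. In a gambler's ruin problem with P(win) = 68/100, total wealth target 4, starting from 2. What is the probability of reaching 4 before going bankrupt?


Gambler's ruin formula:
r = q/p = 0.3200/0.6800 = 0.4706
P(win) = (1 - r^i)/(1 - r^N)
= (1 - 0.4706^2)/(1 - 0.4706^4)
= 0.8187

0.8187


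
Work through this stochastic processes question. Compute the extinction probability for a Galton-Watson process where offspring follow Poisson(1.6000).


Since mu = 1.6000 > 1, extinction prob q < 1.
Solve s = exp(mu*(s-1)) iteratively.
q = 0.3580

0.3580


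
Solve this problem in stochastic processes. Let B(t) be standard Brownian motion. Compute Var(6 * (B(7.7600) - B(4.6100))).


Var(alpha*(B(t)-B(s))) = alpha^2 * (t-s)
= 6^2 * (7.7600 - 4.6100)
= 36 * 3.1500
= 113.4000

113.4000


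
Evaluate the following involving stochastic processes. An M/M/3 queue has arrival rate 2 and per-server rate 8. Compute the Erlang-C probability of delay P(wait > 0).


a = lambda/mu = 0.2500
rho = a/c = 0.0833
Erlang-C formula applied:
C(c,a) = 0.0022

0.0022


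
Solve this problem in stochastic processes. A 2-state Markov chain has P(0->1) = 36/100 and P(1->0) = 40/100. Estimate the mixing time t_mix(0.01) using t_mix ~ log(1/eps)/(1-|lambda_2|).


lambda_2 = |1 - p01 - p10| = |1 - 0.3600 - 0.4000| = 0.2400
t_mix ~ log(1/eps)/(1 - |lambda_2|)
= log(100)/(1 - 0.2400) = 4.6052/0.7600
= 6.0594

6.0594


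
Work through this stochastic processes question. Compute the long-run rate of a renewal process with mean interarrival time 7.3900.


Long-run renewal rate = 1/E(X)
= 1/7.3900
= 0.1353

0.1353


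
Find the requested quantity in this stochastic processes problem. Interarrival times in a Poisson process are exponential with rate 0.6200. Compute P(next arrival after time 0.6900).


P(X > t) = exp(-lambda * t)
= exp(-0.6200 * 0.6900)
= exp(-0.4278) = 0.6519

0.6519


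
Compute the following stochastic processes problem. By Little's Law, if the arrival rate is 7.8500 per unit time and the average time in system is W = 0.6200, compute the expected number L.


Little's Law: L = lambda * W
= 7.8500 * 0.6200
= 4.8670

4.8670


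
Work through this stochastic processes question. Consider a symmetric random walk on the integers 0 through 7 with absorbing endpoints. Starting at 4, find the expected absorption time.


For symmetric RW on 0,...,N with absorbing barriers, E(i) = i*(N-i)
E(4) = 4 * 3 = 12

12


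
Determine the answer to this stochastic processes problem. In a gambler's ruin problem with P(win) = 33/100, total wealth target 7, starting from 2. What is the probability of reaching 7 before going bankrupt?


Gambler's ruin formula:
r = q/p = 0.6700/0.3300 = 2.0303
P(win) = (1 - r^i)/(1 - r^N)
= (1 - 2.0303^2)/(1 - 2.0303^7)
= 0.0221

0.0221


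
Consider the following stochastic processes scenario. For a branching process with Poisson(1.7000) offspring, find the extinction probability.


Since mu = 1.7000 > 1, extinction prob q < 1.
Solve s = exp(mu*(s-1)) iteratively.
q = 0.3088

0.3088


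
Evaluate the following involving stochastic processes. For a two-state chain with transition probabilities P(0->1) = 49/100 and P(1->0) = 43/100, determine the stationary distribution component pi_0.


Stationary distribution: pi_0 = p10/(p01+p10), pi_1 = p01/(p01+p10)
p01 = 0.4900, p10 = 0.4300
pi_0 = 0.4674

0.4674


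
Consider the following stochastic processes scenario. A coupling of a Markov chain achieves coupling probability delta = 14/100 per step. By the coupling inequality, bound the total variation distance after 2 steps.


TV distance bound <= (1-delta)^n
= (1 - 0.1400)^2
= 0.8600^2
= 0.7396

0.7396


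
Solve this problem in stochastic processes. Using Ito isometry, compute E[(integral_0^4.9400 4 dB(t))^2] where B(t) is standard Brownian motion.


By Ito isometry: E[(int f dB)^2] = int f^2 dt
= 4^2 * 4.9400
= 16 * 4.9400 = 79.0400

79.0400


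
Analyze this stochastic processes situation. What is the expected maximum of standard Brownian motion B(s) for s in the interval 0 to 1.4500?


E(max B(s)) = sqrt(2t/pi)
= sqrt(2*1.4500/pi)
= sqrt(0.9231)
= 0.9608

0.9608


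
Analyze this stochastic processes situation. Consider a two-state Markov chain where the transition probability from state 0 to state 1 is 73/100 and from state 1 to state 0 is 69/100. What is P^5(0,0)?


Computing P^5 by matrix multiplication.
P = [[0.2700, 0.7300], [0.6900, 0.3100]]
After raising P to the power 5:
P^5(0,0) = 0.4792

0.4792


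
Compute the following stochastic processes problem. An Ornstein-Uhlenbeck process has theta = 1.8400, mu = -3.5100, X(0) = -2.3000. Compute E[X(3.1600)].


E[X(t)] = mu + (X(0) - mu)*exp(-theta*t)
= -3.5100 + (-2.3000 - -3.5100)*exp(-1.8400*3.1600)
= -3.5100 + 1.2100 * 0.0030
= -3.5064

-3.5064


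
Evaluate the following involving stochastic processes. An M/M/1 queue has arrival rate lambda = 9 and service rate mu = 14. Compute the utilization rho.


rho = lambda/mu
= 9/14
= 0.6429

0.6429


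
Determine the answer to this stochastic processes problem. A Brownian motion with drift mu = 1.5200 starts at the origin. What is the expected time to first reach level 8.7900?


Expected first passage time = a/mu
= 8.7900/1.5200
= 5.7829

5.7829


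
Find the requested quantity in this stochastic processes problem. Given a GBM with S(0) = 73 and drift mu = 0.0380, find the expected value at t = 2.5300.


E[S(t)] = S(0) * exp(mu * t)
= 73 * exp(0.0380 * 2.5300)
= 73 * 1.1009
= 80.3667

80.3667


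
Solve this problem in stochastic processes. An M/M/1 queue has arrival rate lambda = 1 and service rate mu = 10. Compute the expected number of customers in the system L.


rho = 1/10 = 0.1000
L = rho/(1-rho)
= 0.1000/0.9000
= 0.1111

0.1111


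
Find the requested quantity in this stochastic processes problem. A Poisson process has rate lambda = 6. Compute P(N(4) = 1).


P(N(t)=k) = (lambda*t)^k * exp(-lambda*t) / k!
lambda*t = 24
= 24^1 * exp(-24) / 1!
= 24 * 3.7751e-11 / 1
= 9.0603e-10

9.0603e-10


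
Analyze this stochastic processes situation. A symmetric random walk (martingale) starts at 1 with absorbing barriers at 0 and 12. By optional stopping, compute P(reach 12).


By optional stopping theorem: E(M at tau) = M(0) = 1
P(hit 12)*12 + P(hit 0)*0 = 1
P(hit 12) = (1 - 0)/(12 - 0) = 1/12 = 0.0833

0.0833


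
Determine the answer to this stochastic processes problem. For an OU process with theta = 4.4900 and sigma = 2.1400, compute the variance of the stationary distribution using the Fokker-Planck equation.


Stationary variance = sigma^2 / (2*theta)
= 2.1400^2 / (2*4.4900)
= 4.5796 / 8.9800
= 0.5100

0.5100


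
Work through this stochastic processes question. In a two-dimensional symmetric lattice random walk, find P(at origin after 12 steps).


P = C(12,6)^2 / 4^12
= 924^2 / 16777216
= 853776 / 16777216
= 0.0509

0.0509


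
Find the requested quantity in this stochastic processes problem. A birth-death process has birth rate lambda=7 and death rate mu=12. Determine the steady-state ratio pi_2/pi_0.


For birth-death process, pi_n/pi_0 = (lambda/mu)^n
= (7/12)^2
= 0.3403

0.3403


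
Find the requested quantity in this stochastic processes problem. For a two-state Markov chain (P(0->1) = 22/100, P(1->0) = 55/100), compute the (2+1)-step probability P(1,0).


P^3 = P^2 * P^1
Computing via matrix multiplication of the transition matrix.
Entry (1,0) of P^3 = 0.7056

0.7056


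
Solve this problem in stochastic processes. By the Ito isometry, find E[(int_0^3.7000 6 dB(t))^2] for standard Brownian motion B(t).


By Ito isometry: E[(int f dB)^2] = int f^2 dt
= 6^2 * 3.7000
= 36 * 3.7000 = 133.2000

133.2000


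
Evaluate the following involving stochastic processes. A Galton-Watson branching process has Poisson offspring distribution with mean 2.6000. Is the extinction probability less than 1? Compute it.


Since mu = 2.6000 > 1, extinction prob q < 1.
Solve s = exp(mu*(s-1)) iteratively.
q = 0.0951

0.0951


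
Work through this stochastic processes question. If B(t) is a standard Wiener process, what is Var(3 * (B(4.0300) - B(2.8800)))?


Var(alpha*(B(t)-B(s))) = alpha^2 * (t-s)
= 3^2 * (4.0300 - 2.8800)
= 9 * 1.1500
= 10.3500

10.3500


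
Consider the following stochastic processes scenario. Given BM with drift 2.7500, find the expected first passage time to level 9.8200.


Expected first passage time = a/mu
= 9.8200/2.7500
= 3.5709

3.5709


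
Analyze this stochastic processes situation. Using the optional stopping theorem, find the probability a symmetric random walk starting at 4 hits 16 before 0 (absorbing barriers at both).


By optional stopping theorem: E(M at tau) = M(0) = 4
P(hit 16)*16 + P(hit 0)*0 = 4
P(hit 16) = (4 - 0)/(16 - 0) = 1/4 = 0.2500

0.2500


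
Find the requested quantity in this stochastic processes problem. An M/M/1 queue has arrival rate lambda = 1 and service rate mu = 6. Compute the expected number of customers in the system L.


rho = 1/6 = 0.1667
L = rho/(1-rho)
= 0.1667/0.8333
= 0.2000

0.2000


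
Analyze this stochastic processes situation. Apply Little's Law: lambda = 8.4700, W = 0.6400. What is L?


Little's Law: L = lambda * W
= 8.4700 * 0.6400
= 5.4208

5.4208


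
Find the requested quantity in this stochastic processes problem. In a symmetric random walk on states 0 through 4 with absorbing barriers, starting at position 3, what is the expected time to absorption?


For symmetric RW on 0,...,N with absorbing barriers, E(i) = i*(N-i)
E(3) = 3 * 1 = 3

3


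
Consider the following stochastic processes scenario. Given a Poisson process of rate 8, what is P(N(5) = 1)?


P(N(t)=k) = (lambda*t)^k * exp(-lambda*t) / k!
lambda*t = 40
= 40^1 * exp(-40) / 1!
= 40 * 4.2484e-18 / 1
= 1.6993e-16

1.6993e-16


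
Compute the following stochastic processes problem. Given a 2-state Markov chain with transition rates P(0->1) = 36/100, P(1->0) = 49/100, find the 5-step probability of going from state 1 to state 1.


Computing P^5 by matrix multiplication.
P = [[0.6400, 0.3600], [0.4900, 0.5100]]
After raising P to the power 5:
P^5(1,1) = 0.4236

0.4236


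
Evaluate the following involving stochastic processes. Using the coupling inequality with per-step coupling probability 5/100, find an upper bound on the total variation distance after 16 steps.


TV distance bound <= (1-delta)^n
= (1 - 0.0500)^16
= 0.9500^16
= 0.4401

0.4401


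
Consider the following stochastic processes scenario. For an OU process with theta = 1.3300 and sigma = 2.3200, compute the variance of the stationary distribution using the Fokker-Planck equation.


Stationary variance = sigma^2 / (2*theta)
= 2.3200^2 / (2*1.3300)
= 5.3824 / 2.6600
= 2.0235

2.0235


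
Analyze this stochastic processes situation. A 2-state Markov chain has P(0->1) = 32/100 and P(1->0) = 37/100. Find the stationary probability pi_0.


Stationary distribution: pi_0 = p10/(p01+p10), pi_1 = p01/(p01+p10)
p01 = 0.3200, p10 = 0.3700
pi_0 = 0.5362

0.5362


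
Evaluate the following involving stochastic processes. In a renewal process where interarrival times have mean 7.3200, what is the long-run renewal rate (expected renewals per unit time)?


Long-run renewal rate = 1/E(X)
= 1/7.3200
= 0.1366

0.1366


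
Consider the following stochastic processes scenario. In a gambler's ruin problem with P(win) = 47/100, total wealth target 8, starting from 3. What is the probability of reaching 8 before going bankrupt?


Gambler's ruin formula:
r = q/p = 0.5300/0.4700 = 1.1277
P(win) = (1 - r^i)/(1 - r^N)
= (1 - 1.1277^3)/(1 - 1.1277^8)
= 0.2687

0.2687


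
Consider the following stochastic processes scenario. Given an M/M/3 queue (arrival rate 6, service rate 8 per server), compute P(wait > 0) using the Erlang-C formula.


a = lambda/mu = 0.7500
rho = a/c = 0.2500
Erlang-C formula applied:
C(c,a) = 0.0441

0.0441


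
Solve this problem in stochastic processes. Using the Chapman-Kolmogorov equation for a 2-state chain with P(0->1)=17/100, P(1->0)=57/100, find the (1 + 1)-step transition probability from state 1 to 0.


P^2 = P^1 * P^1
Computing via matrix multiplication of the transition matrix.
Entry (1,0) of P^2 = 0.7182

0.7182


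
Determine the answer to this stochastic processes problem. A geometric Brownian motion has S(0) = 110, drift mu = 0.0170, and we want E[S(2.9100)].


E[S(t)] = S(0) * exp(mu * t)
= 110 * exp(0.0170 * 2.9100)
= 110 * 1.0507
= 115.5785

115.5785


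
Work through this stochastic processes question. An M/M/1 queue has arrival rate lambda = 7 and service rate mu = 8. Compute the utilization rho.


rho = lambda/mu
= 7/8
= 0.8750

0.8750


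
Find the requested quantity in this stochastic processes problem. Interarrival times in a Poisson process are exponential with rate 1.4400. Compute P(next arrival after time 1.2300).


P(X > t) = exp(-lambda * t)
= exp(-1.4400 * 1.2300)
= exp(-1.7712) = 0.1701

0.1701


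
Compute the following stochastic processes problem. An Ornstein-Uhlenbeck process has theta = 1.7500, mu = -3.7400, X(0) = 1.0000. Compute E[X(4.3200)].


E[X(t)] = mu + (X(0) - mu)*exp(-theta*t)
= -3.7400 + (1.0000 - -3.7400)*exp(-1.7500*4.3200)
= -3.7400 + 4.7400 * 5.2088e-04
= -3.7375

-3.7375


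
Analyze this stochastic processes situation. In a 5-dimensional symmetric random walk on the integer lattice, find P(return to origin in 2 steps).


P(return in 2 steps) = P(reverse first step) = 1/(2d)
= 1/10
= 0.1000

0.1000


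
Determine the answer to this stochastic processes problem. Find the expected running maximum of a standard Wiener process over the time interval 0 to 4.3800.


E(max B(s)) = sqrt(2t/pi)
= sqrt(2*4.3800/pi)
= sqrt(2.7884)
= 1.6698

1.6698


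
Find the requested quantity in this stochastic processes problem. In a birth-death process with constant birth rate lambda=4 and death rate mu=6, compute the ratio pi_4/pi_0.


For birth-death process, pi_n/pi_0 = (lambda/mu)^n
= (4/6)^4
= 0.1975

0.1975


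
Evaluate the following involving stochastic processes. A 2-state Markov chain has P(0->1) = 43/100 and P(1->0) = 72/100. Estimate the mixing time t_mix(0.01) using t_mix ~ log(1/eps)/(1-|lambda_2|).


lambda_2 = |1 - p01 - p10| = |1 - 0.4300 - 0.7200| = 0.1500
t_mix ~ log(1/eps)/(1 - |lambda_2|)
= log(100)/(1 - 0.1500) = 4.6052/0.8500
= 5.4178

5.4178


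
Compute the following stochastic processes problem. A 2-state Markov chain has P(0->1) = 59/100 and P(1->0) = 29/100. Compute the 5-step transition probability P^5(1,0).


Computing P^5 by matrix multiplication.
P = [[0.4100, 0.5900], [0.2900, 0.7100]]
After raising P to the power 5:
P^5(1,0) = 0.3295

0.3295


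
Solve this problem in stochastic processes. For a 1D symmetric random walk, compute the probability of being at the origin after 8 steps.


P(S(8) = 0) = C(8,4) / 4^4
= 70 / 256
= 0.2734

0.2734


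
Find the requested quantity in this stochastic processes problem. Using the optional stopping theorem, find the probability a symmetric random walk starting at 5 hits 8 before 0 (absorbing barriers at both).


By optional stopping theorem: E(M at tau) = M(0) = 5
P(hit 8)*8 + P(hit 0)*0 = 5
P(hit 8) = (5 - 0)/(8 - 0) = 5/8 = 0.6250

0.6250


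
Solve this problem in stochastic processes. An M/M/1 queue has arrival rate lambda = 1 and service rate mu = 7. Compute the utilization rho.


rho = lambda/mu
= 1/7
= 0.1429

0.1429


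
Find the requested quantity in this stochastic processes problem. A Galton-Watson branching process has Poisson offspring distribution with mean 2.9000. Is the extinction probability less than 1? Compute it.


Since mu = 2.9000 > 1, extinction prob q < 1.
Solve s = exp(mu*(s-1)) iteratively.
q = 0.0668

0.0668


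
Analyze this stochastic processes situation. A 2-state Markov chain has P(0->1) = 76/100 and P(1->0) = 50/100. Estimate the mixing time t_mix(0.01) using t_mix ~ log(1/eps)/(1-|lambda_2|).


lambda_2 = |1 - p01 - p10| = |1 - 0.7600 - 0.5000| = 0.2600
t_mix ~ log(1/eps)/(1 - |lambda_2|)
= log(100)/(1 - 0.2600) = 4.6052/0.7400
= 6.2232

6.2232


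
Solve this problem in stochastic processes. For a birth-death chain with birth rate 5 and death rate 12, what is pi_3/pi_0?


For birth-death process, pi_n/pi_0 = (lambda/mu)^n
= (5/12)^3
= 0.0723

0.0723


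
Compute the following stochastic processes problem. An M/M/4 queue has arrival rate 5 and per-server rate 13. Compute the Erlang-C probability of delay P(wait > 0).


a = lambda/mu = 0.3846
rho = a/c = 0.0962
Erlang-C formula applied:
C(c,a) = 6.8669e-04

6.8669e-04


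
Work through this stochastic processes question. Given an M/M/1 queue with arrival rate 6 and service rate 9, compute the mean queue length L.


rho = 6/9 = 0.6667
L = rho/(1-rho)
= 0.6667/0.3333
= 2.0000

2.0000


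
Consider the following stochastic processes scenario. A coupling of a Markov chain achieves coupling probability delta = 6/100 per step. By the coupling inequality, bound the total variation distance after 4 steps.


TV distance bound <= (1-delta)^n
= (1 - 0.0600)^4
= 0.9400^4
= 0.7807

0.7807


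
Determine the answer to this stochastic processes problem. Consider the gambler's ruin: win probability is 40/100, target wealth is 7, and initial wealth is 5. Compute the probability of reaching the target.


Gambler's ruin formula:
r = q/p = 0.6000/0.4000 = 1.5000
P(win) = (1 - r^i)/(1 - r^N)
= (1 - 1.5000^5)/(1 - 1.5000^7)
= 0.4099

0.4099


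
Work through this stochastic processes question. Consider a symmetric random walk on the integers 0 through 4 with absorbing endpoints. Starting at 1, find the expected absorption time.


For symmetric RW on 0,...,N with absorbing barriers, E(i) = i*(N-i)
E(1) = 1 * 3 = 3

3


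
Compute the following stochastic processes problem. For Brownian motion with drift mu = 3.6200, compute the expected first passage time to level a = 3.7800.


Expected first passage time = a/mu
= 3.7800/3.6200
= 1.0442

1.0442


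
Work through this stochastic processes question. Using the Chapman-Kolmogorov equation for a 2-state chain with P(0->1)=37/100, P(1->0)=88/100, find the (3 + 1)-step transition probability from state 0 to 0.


P^4 = P^3 * P^1
Computing via matrix multiplication of the transition matrix.
Entry (0,0) of P^4 = 0.7052

0.7052


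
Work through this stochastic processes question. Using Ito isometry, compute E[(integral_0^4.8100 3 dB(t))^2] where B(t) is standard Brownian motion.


By Ito isometry: E[(int f dB)^2] = int f^2 dt
= 3^2 * 4.8100
= 9 * 4.8100 = 43.2900

43.2900


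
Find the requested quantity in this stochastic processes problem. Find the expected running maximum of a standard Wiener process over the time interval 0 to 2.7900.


E(max B(s)) = sqrt(2t/pi)
= sqrt(2*2.7900/pi)
= sqrt(1.7762)
= 1.3327

1.3327


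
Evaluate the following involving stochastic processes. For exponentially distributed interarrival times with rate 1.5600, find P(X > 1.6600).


P(X > t) = exp(-lambda * t)
= exp(-1.5600 * 1.6600)
= exp(-2.5896) = 0.0751

0.0751


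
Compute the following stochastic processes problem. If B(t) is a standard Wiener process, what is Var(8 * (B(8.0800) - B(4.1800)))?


Var(alpha*(B(t)-B(s))) = alpha^2 * (t-s)
= 8^2 * (8.0800 - 4.1800)
= 64 * 3.9000
= 249.6000

249.6000


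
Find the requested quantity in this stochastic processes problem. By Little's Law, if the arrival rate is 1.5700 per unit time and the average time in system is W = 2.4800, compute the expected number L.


Little's Law: L = lambda * W
= 1.5700 * 2.4800
= 3.8936

3.8936


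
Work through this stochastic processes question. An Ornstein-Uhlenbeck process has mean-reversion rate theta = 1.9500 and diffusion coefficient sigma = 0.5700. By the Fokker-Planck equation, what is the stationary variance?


Stationary variance = sigma^2 / (2*theta)
= 0.5700^2 / (2*1.9500)
= 0.3249 / 3.9000
= 0.0833

0.0833


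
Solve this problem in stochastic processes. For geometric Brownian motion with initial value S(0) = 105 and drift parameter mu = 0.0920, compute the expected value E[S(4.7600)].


E[S(t)] = S(0) * exp(mu * t)
= 105 * exp(0.0920 * 4.7600)
= 105 * 1.5495
= 162.6955

162.6955


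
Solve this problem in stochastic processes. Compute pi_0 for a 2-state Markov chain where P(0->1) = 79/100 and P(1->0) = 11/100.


Stationary distribution: pi_0 = p10/(p01+p10), pi_1 = p01/(p01+p10)
p01 = 0.7900, p10 = 0.1100
pi_0 = 0.1222

0.1222


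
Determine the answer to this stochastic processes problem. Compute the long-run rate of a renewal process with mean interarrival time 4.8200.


Long-run renewal rate = 1/E(X)
= 1/4.8200
= 0.2075

0.2075


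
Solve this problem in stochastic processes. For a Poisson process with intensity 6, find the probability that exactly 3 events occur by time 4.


P(N(t)=k) = (lambda*t)^k * exp(-lambda*t) / k!
lambda*t = 24
= 24^3 * exp(-24) / 3!
= 13824 * 3.7751e-11 / 6
= 8.6979e-08

8.6979e-08


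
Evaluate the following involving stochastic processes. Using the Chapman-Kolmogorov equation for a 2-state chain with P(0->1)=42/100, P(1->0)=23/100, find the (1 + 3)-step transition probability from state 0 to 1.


P^4 = P^1 * P^3
Computing via matrix multiplication of the transition matrix.
Entry (0,1) of P^4 = 0.6365

0.6365


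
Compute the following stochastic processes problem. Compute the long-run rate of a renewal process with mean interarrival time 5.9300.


Long-run renewal rate = 1/E(X)
= 1/5.9300
= 0.1686

0.1686


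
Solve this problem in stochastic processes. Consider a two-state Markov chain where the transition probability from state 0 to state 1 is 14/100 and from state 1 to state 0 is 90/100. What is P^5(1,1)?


Computing P^5 by matrix multiplication.
P = [[0.8600, 0.1400], [0.9000, 0.1000]]
After raising P to the power 5:
P^5(1,1) = 0.1346

0.1346


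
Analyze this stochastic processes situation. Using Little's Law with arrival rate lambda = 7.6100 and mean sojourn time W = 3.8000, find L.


Little's Law: L = lambda * W
= 7.6100 * 3.8000
= 28.9180

28.9180


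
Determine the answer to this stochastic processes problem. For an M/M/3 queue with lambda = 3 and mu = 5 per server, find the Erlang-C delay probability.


a = lambda/mu = 0.6000
rho = a/c = 0.2000
Erlang-C formula applied:
C(c,a) = 0.0247

0.0247


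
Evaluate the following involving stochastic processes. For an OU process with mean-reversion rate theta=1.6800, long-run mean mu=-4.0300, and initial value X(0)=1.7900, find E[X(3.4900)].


E[X(t)] = mu + (X(0) - mu)*exp(-theta*t)
= -4.0300 + (1.7900 - -4.0300)*exp(-1.6800*3.4900)
= -4.0300 + 5.8200 * 0.0028
= -4.0135

-4.0135


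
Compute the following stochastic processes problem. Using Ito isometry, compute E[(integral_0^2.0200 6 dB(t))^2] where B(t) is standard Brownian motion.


By Ito isometry: E[(int f dB)^2] = int f^2 dt
= 6^2 * 2.0200
= 36 * 2.0200 = 72.7200

72.7200


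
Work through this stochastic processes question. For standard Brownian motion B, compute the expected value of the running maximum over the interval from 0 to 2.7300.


E(max B(s)) = sqrt(2t/pi)
= sqrt(2*2.7300/pi)
= sqrt(1.7380)
= 1.3183

1.3183


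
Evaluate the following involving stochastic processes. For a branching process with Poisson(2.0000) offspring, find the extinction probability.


Since mu = 2.0000 > 1, extinction prob q < 1.
Solve s = exp(mu*(s-1)) iteratively.
q = 0.2032

0.2032


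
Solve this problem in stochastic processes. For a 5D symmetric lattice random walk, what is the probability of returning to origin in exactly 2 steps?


P(return in 2 steps) = P(reverse first step) = 1/(2d)
= 1/10
= 0.1000

0.1000


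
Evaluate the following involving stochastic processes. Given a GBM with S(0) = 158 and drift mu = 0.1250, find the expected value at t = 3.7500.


E[S(t)] = S(0) * exp(mu * t)
= 158 * exp(0.1250 * 3.7500)
= 158 * 1.5980
= 252.4833

252.4833


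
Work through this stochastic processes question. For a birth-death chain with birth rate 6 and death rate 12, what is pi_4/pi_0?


For birth-death process, pi_n/pi_0 = (lambda/mu)^n
= (6/12)^4
= 0.0625

0.0625


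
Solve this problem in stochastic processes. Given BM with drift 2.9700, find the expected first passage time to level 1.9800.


Expected first passage time = a/mu
= 1.9800/2.9700
= 0.6667

0.6667


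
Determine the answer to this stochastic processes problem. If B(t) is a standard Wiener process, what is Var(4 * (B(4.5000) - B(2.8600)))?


Var(alpha*(B(t)-B(s))) = alpha^2 * (t-s)
= 4^2 * (4.5000 - 2.8600)
= 16 * 1.6400
= 26.2400

26.2400


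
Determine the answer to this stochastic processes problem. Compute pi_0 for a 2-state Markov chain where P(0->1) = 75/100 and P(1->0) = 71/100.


Stationary distribution: pi_0 = p10/(p01+p10), pi_1 = p01/(p01+p10)
p01 = 0.7500, p10 = 0.7100
pi_0 = 0.4863

0.4863


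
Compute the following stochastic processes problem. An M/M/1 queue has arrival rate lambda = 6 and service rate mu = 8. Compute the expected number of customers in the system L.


rho = 6/8 = 0.7500
L = rho/(1-rho)
= 0.7500/0.2500
= 3.0000

3.0000


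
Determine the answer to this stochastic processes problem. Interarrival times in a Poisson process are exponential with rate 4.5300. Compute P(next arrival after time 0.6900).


P(X > t) = exp(-lambda * t)
= exp(-4.5300 * 0.6900)
= exp(-3.1257) = 0.0439

0.0439


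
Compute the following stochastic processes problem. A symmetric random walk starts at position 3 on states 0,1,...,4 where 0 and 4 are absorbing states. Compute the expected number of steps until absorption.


For symmetric RW on 0,...,N with absorbing barriers, E(i) = i*(N-i)
E(3) = 3 * 1 = 3

3


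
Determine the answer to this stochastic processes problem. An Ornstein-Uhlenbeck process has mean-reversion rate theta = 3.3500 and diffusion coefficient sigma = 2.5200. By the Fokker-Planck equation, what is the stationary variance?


Stationary variance = sigma^2 / (2*theta)
= 2.5200^2 / (2*3.3500)
= 6.3504 / 6.7000
= 0.9478

0.9478


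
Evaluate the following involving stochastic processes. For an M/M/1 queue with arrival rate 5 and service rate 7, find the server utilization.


rho = lambda/mu
= 5/7
= 0.7143

0.7143


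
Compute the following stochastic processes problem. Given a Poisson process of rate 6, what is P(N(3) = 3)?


P(N(t)=k) = (lambda*t)^k * exp(-lambda*t) / k!
lambda*t = 18
= 18^3 * exp(-18) / 3!
= 5832 * 1.5230e-08 / 6
= 1.4804e-05

1.4804e-05


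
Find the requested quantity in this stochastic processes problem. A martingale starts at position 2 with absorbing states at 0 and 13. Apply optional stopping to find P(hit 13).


By optional stopping theorem: E(M at tau) = M(0) = 2
P(hit 13)*13 + P(hit 0)*0 = 2
P(hit 13) = (2 - 0)/(13 - 0) = 2/13 = 0.1538

0.1538
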